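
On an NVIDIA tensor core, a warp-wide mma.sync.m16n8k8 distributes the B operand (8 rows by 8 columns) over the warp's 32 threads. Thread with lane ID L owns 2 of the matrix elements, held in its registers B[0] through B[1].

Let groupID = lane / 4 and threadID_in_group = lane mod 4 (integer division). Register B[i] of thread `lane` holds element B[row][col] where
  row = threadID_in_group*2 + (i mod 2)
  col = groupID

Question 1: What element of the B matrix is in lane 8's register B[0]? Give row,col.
0,2

8: g=2,t=0
[0] (0*2+0,2) = (0,2)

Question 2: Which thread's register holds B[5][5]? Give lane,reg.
c: 5->gid=5  r: 5->tid=2,i&1=1
L=5*4+2=22  i=1=1

22,1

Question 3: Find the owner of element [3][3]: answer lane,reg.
13,1

c=3→G=3  r=3→T=1,p=1
L=3*4+1=13  i=1=1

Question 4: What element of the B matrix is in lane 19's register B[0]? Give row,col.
6,4

lane 19->19/4=4, 19 mod 4=3
i=0  r:2·3+0->6  c:4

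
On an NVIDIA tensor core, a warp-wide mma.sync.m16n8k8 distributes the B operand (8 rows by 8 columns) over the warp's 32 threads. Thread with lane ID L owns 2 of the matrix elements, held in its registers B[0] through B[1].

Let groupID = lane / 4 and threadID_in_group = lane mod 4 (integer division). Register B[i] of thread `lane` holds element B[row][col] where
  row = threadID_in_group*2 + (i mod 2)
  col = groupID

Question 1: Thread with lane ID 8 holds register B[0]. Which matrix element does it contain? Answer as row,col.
L=8→G=8>>2=2, T=8&3=0
[0]→row 0·2+0=0  col G=2

0,2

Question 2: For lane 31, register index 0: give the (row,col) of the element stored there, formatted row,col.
6,7

L=31=>grp=31>>2=7, tig=31&3=3
[0]=>row 3·2+0=6  col grp=7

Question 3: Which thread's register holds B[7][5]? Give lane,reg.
23,1

c=5->g=5  r=7->t=3,b0=1
L=5*4+3=23  i=1=1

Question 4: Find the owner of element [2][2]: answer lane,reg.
9,0

c: 2->gid=2  r: 2->tid=1,i&1=0
L=2*4+1=9  i=0=0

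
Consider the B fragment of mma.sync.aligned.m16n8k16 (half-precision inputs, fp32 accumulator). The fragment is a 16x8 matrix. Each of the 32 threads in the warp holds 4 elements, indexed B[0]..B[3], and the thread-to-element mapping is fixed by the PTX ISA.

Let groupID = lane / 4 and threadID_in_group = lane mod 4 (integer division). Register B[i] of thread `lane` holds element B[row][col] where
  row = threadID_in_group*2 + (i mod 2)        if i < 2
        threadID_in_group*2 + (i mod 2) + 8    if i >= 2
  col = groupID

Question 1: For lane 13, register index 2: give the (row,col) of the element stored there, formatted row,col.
lane 13->13/4=3, 13 mod 4=1
i=2  r:2·1+0+8->10  c:3

10,3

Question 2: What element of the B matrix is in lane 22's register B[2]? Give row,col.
12,5

lane 22->22/4=5, 22 mod 4=2
i=2  r:2·2+0+8->12  c:5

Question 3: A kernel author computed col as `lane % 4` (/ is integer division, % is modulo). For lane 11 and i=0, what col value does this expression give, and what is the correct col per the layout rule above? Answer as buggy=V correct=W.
`lane % 4`[11,0]->3
11: g=2,t=3
[0] (3*2+0+0,2) = (6,2)
col: 3 vs 2

buggy=3 correct=2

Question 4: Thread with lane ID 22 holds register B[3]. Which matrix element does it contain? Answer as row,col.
lane 22: gr=5 (22/4), th=2 (22%4)
i=3: r=2*2+1+8=13, c=gr=5

13,5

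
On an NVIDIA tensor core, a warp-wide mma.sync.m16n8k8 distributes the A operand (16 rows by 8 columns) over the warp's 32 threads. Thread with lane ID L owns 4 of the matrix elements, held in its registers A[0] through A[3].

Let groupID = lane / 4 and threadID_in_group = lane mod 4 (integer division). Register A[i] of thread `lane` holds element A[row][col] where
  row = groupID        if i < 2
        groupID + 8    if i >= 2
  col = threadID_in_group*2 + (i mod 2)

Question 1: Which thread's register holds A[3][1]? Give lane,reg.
r:3=>grp=3,rB=0  c:1=>tig=0,lo=1
L=3*4+0=12  i=0*2+1=1

12,1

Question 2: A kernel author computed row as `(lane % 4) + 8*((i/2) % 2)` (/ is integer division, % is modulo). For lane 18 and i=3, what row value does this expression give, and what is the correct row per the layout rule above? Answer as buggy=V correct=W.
buggy=10 correct=12

`(lane % 4) + 8*((i/2) % 2)`[18,3]=>10
18: grp=4,tig=2
[3] (4+8,2*2+1) = (12,5)
row: 10 vs 12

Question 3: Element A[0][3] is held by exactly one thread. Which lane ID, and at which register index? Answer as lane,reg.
r=0->g=0,rb=0  c=3->t=1,b0=1
L=0*4+1=1  i=0*2+1=1

1,1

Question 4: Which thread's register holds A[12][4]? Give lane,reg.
18,2

r:12=>grp=4,rB=1  c:4=>tig=2,lo=0
L=4*4+2=18  i=1*2+0=2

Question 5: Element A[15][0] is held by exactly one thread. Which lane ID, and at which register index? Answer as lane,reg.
28,2

r=15⇒gr=7,Rb=1  c=0⇒th=0,odd=0
L=7*4+0=28  i=1*2+0=2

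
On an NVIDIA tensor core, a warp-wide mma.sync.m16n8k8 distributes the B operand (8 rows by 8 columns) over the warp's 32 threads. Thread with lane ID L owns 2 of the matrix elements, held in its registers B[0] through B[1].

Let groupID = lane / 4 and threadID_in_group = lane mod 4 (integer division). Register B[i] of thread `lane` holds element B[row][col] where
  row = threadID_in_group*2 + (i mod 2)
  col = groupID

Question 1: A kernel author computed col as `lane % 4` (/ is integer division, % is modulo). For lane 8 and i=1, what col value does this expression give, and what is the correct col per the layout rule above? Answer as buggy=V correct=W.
buggy=0 correct=2

`lane % 4`[8,1]->0
lane 8->8/4=2, 8 mod 4=0
i=1  r:2·0+1->1  c:2
col: 0 vs 2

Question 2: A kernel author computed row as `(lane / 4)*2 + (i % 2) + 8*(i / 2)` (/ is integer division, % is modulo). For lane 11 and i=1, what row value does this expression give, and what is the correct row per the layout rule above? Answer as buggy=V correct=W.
`(lane / 4)*2 + (i % 2) + 8*(i / 2)`[11,1]⇒5
lane 11⇒11/4=2, 11 mod 4=3
i=1  r:2·3+1⇒7  c:2
row: 5 vs 7

buggy=5 correct=7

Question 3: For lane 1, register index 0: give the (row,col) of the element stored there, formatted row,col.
1: g=0,t=1
[0] (1*2+0,0) = (2,0)

2,0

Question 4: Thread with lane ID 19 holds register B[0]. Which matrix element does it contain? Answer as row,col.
lane 19→19/4=4, 19 mod 4=3
i=0  r:2·3+0→6  c:4

6,4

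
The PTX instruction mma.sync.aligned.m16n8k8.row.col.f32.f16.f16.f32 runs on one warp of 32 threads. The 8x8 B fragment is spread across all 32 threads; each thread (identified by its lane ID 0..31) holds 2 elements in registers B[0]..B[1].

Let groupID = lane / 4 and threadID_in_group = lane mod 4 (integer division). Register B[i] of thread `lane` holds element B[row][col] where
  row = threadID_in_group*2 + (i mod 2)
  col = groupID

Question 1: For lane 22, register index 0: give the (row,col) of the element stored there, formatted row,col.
4,5

22: gid=5,tid=2
[0] (2*2+0,5) = (4,5)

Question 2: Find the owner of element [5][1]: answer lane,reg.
6,1

c: 1->gid=1  r: 5->tid=2,i&1=1
L=1*4+2=6  i=1=1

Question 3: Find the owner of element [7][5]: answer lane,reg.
23,1

c:5=>grp=5  r:7=>tig=3,lo=1
L=5*4+3=23  i=1=1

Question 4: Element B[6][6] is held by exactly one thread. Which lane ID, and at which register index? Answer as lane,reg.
c=6->g=6  r=6->t=3,b0=0
L=6*4+3=27  i=0=0

27,0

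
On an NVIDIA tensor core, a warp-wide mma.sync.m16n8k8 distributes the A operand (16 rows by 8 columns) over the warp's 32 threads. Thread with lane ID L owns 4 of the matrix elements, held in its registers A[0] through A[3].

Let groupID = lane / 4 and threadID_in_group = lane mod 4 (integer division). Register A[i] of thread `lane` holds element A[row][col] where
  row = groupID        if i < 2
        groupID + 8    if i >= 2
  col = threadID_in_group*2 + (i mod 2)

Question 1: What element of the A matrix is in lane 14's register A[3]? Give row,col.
11,5

lane 14->14/4=3, 14 mod 4=2
i=3  r:3+8->11  c:2·2+1->5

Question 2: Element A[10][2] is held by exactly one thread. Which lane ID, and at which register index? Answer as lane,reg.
r=10→G=2,rhi=1  c=2→T=1,p=0
L=2*4+1=9  i=1*2+0=2

9,2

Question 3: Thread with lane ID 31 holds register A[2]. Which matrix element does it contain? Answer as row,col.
L=31⇒gr=31>>2=7, th=31&3=3
[2]⇒row 7+8=15  col 3·2+0=6

15,6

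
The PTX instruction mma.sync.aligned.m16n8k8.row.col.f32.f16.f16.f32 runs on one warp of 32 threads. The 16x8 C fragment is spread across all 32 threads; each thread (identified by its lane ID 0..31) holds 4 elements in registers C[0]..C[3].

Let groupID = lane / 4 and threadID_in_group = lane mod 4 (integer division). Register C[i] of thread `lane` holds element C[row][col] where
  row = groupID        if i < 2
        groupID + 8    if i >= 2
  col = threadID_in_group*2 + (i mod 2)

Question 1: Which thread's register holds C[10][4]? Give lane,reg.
10,2

r: 10->gid=2,r8=1  c: 4->tid=2,i&1=0
L=2*4+2=10  i=1*2+0=2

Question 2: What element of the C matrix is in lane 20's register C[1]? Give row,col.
lane 20->20/4=5, 20 mod 4=0
i=1  r:5+0->5  c:2·0+1->1

5,1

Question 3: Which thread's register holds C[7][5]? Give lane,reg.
r:7=>grp=7,rB=0  c:5=>tig=2,lo=1
L=7*4+2=30  i=0*2+1=1

30,1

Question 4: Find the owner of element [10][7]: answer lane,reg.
r=10⇒gr=2,Rb=1  c=7⇒th=3,odd=1
L=2*4+3=11  i=1*2+1=3

11,3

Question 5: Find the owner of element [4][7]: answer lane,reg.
r=4→G=4,rhi=0  c=7→T=3,p=1
L=4*4+3=19  i=0*2+1=1

19,1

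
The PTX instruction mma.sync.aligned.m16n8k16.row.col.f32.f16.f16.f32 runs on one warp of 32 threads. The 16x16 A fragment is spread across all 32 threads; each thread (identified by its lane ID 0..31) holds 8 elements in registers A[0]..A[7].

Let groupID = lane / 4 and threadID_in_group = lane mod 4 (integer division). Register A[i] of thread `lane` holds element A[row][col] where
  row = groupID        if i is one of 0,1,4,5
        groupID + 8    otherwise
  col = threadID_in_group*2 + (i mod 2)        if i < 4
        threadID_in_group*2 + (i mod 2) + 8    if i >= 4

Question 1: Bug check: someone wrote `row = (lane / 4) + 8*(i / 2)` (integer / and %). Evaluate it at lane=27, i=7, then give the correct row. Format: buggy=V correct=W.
buggy=30 correct=14

`(lane / 4) + 8*(i / 2)`[27,7]->30
lane 27: g=6 (27/4), t=3 (27%4)
i=7: r=6+8=14, c=3*2+1+8=15
row: 30 vs 14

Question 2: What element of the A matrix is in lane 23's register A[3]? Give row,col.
lane 23→23/4=5, 23 mod 4=3
i=3  r:5+8→13  c:2·3+1+0→7

13,7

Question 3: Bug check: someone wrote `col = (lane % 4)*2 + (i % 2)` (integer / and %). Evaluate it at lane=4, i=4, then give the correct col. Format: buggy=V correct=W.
buggy=0 correct=8

`(lane % 4)*2 + (i % 2)`[4,4]⇒0
lane 4⇒4/4=1, 4 mod 4=0
i=4  r:1+0⇒1  c:2·0+0+8⇒8
col: 0 vs 8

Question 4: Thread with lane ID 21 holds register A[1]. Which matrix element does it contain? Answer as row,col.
5,3

21: g=5,t=1
[1] (5+0,1*2+1+0) = (5,3)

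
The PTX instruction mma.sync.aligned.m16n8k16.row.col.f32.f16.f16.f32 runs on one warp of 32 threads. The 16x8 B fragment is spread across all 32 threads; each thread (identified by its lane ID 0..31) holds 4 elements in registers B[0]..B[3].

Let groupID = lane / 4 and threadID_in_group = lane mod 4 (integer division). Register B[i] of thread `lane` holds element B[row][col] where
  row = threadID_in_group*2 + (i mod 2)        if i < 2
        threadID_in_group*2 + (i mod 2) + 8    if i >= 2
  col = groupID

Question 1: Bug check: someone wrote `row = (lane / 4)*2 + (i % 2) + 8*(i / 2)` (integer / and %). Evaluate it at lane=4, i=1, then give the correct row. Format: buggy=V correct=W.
`(lane / 4)*2 + (i % 2) + 8*(i / 2)`[4,1]=>3
lane 4: grp=1 (4/4), tig=0 (4%4)
i=1: r=0*2+1+0=1, c=grp=1
row: 3 vs 1

buggy=3 correct=1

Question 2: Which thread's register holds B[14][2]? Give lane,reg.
11,2

c=2⇒gr=2  r=14⇒Rb=1,th=3,odd=0
L=2*4+3=11  i=1*2+0=2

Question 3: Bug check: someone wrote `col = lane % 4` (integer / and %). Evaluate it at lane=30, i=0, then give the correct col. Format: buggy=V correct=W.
buggy=2 correct=7

`lane % 4`[30,0]→2
30: G=7,T=2
[0] (2*2+0+0,7) = (4,7)
col: 2 vs 7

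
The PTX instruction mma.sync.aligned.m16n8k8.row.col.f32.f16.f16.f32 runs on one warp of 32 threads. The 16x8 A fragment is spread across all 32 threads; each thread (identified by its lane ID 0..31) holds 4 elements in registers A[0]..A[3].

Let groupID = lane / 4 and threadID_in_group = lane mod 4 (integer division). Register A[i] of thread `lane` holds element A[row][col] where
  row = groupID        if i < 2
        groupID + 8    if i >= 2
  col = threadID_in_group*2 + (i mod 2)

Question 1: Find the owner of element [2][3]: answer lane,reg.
r: 2->gid=2,r8=0  c: 3->tid=1,i&1=1
L=2*4+1=9  i=0*2+1=1

9,1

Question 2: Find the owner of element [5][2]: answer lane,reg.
r: 5->gid=5,r8=0  c: 2->tid=1,i&1=0
L=5*4+1=21  i=0*2+0=0

21,0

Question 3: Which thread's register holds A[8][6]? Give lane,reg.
r: 8->gid=0,r8=1  c: 6->tid=3,i&1=0
L=0*4+3=3  i=1*2+0=2

3,2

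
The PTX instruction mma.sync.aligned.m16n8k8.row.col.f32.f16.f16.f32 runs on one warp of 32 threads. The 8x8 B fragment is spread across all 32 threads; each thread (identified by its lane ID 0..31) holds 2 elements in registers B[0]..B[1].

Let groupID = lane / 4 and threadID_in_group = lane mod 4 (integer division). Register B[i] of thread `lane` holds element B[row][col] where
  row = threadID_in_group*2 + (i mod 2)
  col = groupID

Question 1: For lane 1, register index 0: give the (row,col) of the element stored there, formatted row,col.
2,0

lane 1=>1/4=0, 1 mod 4=1
i=0  r:2·1+0=>2  c:0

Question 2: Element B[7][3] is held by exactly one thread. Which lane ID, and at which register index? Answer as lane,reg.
c=3->g=3  r=7->t=3,b0=1
L=3*4+3=15  i=1=1

15,1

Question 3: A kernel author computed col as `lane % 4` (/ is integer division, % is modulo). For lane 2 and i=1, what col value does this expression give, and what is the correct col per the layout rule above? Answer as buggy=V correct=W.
buggy=2 correct=0

`lane % 4`[2,1]->2
L=2->gid=2>>2=0, tid=2&3=2
[1]->row 2·2+1=5  col gid=0
col: 2 vs 0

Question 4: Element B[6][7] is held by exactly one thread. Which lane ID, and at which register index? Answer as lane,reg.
c=7⇒gr=7  r=6⇒th=3,odd=0
L=7*4+3=31  i=0=0

31,0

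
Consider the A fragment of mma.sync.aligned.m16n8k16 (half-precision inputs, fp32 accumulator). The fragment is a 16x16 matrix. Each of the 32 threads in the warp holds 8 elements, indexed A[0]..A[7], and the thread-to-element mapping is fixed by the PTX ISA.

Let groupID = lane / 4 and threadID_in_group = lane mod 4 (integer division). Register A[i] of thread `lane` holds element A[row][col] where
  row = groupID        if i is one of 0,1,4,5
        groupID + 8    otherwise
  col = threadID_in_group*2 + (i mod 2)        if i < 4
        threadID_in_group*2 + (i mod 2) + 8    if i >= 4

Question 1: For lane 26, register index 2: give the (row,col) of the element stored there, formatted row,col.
14,4

L=26→G=26>>2=6, T=26&3=2
[2]→row 6+8=14  col 2·2+0+0=4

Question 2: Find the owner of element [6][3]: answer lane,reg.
r=6→G=6,rhi=0  c=3→chi=0,T=1,p=1
L=6*4+1=25  i=0*4+0*2+1=1

25,1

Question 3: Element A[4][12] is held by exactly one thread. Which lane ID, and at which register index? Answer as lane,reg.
18,4

r:4=>grp=4,rB=0  c:12=>cB=1,tig=2,lo=0
L=4*4+2=18  i=1*4+0*2+0=4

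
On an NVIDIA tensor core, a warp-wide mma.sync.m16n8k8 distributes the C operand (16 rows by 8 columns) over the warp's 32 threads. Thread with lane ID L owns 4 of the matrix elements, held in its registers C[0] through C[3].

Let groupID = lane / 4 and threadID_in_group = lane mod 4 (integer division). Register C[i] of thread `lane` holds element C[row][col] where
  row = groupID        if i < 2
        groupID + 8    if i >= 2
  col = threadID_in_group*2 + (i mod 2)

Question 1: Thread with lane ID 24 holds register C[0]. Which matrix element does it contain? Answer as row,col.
lane 24: gid=6 (24/4), tid=0 (24%4)
i=0: r=6+0=6, c=0*2+0=0

6,0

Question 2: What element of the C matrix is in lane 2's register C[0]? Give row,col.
L=2->gid=2>>2=0, tid=2&3=2
[0]->row 0+0=0  col 2·2+0=4

0,4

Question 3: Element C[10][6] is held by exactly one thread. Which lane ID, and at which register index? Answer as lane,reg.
r=10->g=2,rb=1  c=6->t=3,b0=0
L=2*4+3=11  i=1*2+0=2

11,2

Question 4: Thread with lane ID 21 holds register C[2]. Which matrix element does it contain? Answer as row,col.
13,2

lane 21=>21/4=5, 21 mod 4=1
i=2  r:5+8=>13  c:2·1+0=>2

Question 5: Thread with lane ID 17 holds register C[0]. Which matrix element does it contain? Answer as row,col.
4,2

lane 17=>17/4=4, 17 mod 4=1
i=0  r:4+0=>4  c:2·1+0=>2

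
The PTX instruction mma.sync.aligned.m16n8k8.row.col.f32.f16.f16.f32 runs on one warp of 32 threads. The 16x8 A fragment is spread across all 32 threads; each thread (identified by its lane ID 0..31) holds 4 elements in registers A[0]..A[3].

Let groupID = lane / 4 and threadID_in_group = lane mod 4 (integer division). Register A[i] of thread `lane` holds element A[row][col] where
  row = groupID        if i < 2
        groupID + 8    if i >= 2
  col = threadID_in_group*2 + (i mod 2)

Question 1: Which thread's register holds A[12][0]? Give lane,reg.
r=12->g=4,rb=1  c=0->t=0,b0=0
L=4*4+0=16  i=1*2+0=2

16,2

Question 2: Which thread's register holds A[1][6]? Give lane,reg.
7,0

r: 1->gid=1,r8=0  c: 6->tid=3,i&1=0
L=1*4+3=7  i=0*2+0=0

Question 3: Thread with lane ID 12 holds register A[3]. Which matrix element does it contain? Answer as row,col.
11,1

12: gr=3,th=0
[3] (3+8,0*2+1) = (11,1)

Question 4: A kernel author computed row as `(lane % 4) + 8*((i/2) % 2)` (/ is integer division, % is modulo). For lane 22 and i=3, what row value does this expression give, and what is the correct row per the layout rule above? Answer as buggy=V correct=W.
`(lane % 4) + 8*((i/2) % 2)`[22,3]⇒10
lane 22: gr=5 (22/4), th=2 (22%4)
i=3: r=5+8=13, c=2*2+1=5
row: 10 vs 13

buggy=10 correct=13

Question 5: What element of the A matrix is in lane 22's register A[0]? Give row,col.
lane 22->22/4=5, 22 mod 4=2
i=0  r:5+0->5  c:2·2+0->4

5,4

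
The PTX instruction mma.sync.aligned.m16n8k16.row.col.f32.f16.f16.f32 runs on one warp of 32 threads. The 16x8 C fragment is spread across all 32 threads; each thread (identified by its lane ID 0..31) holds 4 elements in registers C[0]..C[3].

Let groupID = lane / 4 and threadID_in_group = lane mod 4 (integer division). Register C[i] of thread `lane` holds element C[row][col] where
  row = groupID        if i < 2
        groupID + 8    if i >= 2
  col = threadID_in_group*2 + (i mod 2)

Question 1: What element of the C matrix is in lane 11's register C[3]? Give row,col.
10,7

lane 11: g=2 (11/4), t=3 (11%4)
i=3: r=2+8=10, c=3*2+1=7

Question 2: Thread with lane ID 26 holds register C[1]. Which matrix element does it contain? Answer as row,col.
6,5

lane 26⇒26/4=6, 26 mod 4=2
i=1  r:6+0⇒6  c:2·2+1⇒5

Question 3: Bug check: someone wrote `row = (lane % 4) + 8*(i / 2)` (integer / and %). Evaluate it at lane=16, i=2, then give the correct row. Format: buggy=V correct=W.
`(lane % 4) + 8*(i / 2)`[16,2]⇒8
L=16⇒gr=16>>2=4, th=16&3=0
[2]⇒row 4+8=12  col 0·2+0=0
row: 8 vs 12

buggy=8 correct=12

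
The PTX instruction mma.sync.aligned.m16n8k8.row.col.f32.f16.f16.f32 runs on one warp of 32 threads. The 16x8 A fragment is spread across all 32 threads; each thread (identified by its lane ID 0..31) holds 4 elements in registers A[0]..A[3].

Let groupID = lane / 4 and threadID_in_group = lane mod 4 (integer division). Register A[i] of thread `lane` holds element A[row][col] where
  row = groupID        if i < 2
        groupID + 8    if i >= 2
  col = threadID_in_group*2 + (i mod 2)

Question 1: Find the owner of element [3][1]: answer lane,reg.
12,1

r: 3->gid=3,r8=0  c: 1->tid=0,i&1=1
L=3*4+0=12  i=0*2+1=1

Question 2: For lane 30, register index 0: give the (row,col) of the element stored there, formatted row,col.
7,4

lane 30: gr=7 (30/4), th=2 (30%4)
i=0: r=7+0=7, c=2*2+0=4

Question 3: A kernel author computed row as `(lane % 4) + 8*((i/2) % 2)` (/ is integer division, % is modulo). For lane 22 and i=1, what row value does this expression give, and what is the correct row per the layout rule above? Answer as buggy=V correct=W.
buggy=2 correct=5

`(lane % 4) + 8*((i/2) % 2)`[22,1]=>2
lane 22: grp=5 (22/4), tig=2 (22%4)
i=1: r=5+0=5, c=2*2+1=5
row: 2 vs 5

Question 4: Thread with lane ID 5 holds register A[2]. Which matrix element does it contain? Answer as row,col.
9,2

lane 5: g=1 (5/4), t=1 (5%4)
i=2: r=1+8=9, c=1*2+0=2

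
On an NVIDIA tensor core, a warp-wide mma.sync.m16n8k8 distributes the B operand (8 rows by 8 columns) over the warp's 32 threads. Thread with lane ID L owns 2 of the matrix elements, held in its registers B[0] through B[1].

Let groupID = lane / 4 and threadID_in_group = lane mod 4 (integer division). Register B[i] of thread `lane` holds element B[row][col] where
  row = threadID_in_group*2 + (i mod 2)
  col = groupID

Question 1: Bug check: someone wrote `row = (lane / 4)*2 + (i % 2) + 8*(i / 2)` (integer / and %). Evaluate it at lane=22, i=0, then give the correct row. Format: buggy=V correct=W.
`(lane / 4)*2 + (i % 2) + 8*(i / 2)`[22,0]=>10
22: grp=5,tig=2
[0] (2*2+0,5) = (4,5)
row: 10 vs 4

buggy=10 correct=4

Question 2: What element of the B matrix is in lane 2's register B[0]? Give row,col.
lane 2→2/4=0, 2 mod 4=2
i=0  r:2·2+0→4  c:0

4,0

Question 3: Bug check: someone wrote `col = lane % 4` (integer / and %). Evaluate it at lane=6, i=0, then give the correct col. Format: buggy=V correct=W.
`lane % 4`[6,0]->2
L=6->gid=6>>2=1, tid=6&3=2
[0]->row 2·2+0=4  col gid=1
col: 2 vs 1

buggy=2 correct=1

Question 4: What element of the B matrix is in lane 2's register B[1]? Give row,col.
lane 2: gid=0 (2/4), tid=2 (2%4)
i=1: r=2*2+1=5, c=gid=0

5,0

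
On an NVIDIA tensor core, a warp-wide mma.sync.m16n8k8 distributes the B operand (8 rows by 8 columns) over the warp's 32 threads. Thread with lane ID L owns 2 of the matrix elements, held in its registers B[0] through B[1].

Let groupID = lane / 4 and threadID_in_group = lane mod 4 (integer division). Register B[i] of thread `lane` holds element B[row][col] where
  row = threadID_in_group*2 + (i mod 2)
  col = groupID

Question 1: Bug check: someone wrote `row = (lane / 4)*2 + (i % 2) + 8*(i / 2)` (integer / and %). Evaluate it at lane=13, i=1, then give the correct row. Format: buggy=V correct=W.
buggy=7 correct=3

`(lane / 4)*2 + (i % 2) + 8*(i / 2)`[13,1]->7
13: gid=3,tid=1
[1] (1*2+1,3) = (3,3)
row: 7 vs 3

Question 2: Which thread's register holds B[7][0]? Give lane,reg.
c=0->g=0  r=7->t=3,b0=1
L=0*4+3=3  i=1=1

3,1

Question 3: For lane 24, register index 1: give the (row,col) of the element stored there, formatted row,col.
24: g=6,t=0
[1] (0*2+1,6) = (1,6)

1,6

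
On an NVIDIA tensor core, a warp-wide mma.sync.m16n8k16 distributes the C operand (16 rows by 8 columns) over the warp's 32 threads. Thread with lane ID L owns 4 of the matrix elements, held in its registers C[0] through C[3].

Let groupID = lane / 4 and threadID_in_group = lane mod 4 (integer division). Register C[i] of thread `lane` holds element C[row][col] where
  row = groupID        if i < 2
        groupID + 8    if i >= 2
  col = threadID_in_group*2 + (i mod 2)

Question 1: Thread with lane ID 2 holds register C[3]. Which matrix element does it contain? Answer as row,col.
lane 2: g=0 (2/4), t=2 (2%4)
i=3: r=0+8=8, c=2*2+1=5

8,5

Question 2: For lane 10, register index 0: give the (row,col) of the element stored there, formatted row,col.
lane 10: G=2 (10/4), T=2 (10%4)
i=0: r=2+0=2, c=2*2+0=4

2,4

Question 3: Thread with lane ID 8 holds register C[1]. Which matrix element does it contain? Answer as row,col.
lane 8: gr=2 (8/4), th=0 (8%4)
i=1: r=2+0=2, c=0*2+1=1

2,1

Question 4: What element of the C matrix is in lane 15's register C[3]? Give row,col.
lane 15=>15/4=3, 15 mod 4=3
i=3  r:3+8=>11  c:2·3+1=>7

11,7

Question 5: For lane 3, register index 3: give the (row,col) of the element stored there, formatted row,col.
8,7

lane 3=>3/4=0, 3 mod 4=3
i=3  r:0+8=>8  c:2·3+1=>7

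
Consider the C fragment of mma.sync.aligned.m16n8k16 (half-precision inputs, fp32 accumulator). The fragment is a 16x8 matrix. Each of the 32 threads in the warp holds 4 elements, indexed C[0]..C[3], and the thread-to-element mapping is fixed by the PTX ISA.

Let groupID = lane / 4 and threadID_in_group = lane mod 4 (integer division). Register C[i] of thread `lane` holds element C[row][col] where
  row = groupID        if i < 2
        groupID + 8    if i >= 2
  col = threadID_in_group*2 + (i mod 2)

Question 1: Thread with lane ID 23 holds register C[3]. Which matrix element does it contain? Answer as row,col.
23: grp=5,tig=3
[3] (5+8,3*2+1) = (13,7)

13,7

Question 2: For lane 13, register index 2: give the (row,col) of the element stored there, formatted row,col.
lane 13->13/4=3, 13 mod 4=1
i=2  r:3+8->11  c:2·1+0->2

11,2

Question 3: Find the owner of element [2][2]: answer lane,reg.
r=2⇒gr=2,Rb=0  c=2⇒th=1,odd=0
L=2*4+1=9  i=0*2+0=0

9,0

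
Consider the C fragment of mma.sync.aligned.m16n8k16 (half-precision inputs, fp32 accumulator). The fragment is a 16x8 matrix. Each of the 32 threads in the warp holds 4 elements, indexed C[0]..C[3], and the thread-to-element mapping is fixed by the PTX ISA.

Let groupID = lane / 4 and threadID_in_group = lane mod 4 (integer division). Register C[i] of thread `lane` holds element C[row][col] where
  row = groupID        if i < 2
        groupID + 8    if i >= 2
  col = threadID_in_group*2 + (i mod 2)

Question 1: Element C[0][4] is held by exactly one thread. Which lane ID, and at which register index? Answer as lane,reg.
2,0

r=0→G=0,rhi=0  c=4→T=2,p=0
L=0*4+2=2  i=0*2+0=0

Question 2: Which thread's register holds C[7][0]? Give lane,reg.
r=7⇒gr=7,Rb=0  c=0⇒th=0,odd=0
L=7*4+0=28  i=0*2+0=0

28,0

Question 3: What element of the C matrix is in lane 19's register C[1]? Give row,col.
4,7

19: gr=4,th=3
[1] (4+0,3*2+1) = (4,7)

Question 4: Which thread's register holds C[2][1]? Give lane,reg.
r: 2->gid=2,r8=0  c: 1->tid=0,i&1=1
L=2*4+0=8  i=0*2+1=1

8,1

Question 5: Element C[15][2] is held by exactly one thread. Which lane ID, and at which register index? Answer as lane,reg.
r=15->g=7,rb=1  c=2->t=1,b0=0
L=7*4+1=29  i=1*2+0=2

29,2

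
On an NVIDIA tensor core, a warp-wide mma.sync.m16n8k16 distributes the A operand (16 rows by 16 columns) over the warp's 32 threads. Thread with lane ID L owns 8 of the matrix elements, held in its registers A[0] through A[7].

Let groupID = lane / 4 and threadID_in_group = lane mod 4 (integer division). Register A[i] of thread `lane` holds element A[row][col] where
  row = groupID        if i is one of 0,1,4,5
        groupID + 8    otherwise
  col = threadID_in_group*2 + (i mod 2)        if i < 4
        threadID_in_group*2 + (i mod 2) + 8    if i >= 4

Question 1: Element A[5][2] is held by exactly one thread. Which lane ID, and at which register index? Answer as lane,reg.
r=5->g=5,rb=0  c=2->cb=0,t=1,b0=0
L=5*4+1=21  i=0*4+0*2+0=0

21,0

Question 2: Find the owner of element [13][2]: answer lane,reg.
r:13=>grp=5,rB=1  c:2=>cB=0,tig=1,lo=0
L=5*4+1=21  i=0*4+1*2+0=2

21,2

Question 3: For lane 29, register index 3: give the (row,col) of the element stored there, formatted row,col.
lane 29→29/4=7, 29 mod 4=1
i=3  r:7+8→15  c:2·1+1+0→3

15,3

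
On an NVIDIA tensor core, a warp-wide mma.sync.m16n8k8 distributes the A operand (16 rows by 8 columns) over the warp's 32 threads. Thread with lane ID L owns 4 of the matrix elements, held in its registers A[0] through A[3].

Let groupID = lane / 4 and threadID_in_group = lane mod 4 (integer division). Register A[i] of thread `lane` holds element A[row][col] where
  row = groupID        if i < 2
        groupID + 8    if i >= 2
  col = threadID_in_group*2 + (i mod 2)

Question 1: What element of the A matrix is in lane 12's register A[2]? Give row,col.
L=12=>grp=12>>2=3, tig=12&3=0
[2]=>row 3+8=11  col 0·2+0=0

11,0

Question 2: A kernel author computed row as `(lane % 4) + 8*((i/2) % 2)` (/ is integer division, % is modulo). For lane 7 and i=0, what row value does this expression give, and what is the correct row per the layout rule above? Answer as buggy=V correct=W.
buggy=3 correct=1

`(lane % 4) + 8*((i/2) % 2)`[7,0]→3
7: G=1,T=3
[0] (1+0,3*2+0) = (1,6)
row: 3 vs 1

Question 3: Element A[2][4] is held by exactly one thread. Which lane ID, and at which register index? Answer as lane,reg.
10,0

r=2->g=2,rb=0  c=4->t=2,b0=0
L=2*4+2=10  i=0*2+0=0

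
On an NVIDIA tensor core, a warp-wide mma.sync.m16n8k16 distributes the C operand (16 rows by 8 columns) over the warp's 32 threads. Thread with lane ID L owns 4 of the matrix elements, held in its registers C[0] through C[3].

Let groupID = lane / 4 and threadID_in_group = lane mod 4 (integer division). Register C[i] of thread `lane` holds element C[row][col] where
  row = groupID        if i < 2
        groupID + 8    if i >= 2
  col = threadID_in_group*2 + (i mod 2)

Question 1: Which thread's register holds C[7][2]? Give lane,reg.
29,0

r:7=>grp=7,rB=0  c:2=>tig=1,lo=0
L=7*4+1=29  i=0*2+0=0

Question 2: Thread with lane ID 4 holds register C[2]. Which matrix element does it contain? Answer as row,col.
lane 4: gr=1 (4/4), th=0 (4%4)
i=2: r=1+8=9, c=0*2+0=0

9,0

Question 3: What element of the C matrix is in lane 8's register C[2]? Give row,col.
8: grp=2,tig=0
[2] (2+8,0*2+0) = (10,0)

10,0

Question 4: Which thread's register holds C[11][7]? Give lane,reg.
r=11⇒gr=3,Rb=1  c=7⇒th=3,odd=1
L=3*4+3=15  i=1*2+1=3

15,3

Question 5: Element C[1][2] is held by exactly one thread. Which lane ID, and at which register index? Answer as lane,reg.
5,0

r=1⇒gr=1,Rb=0  c=2⇒th=1,odd=0
L=1*4+1=5  i=0*2+0=0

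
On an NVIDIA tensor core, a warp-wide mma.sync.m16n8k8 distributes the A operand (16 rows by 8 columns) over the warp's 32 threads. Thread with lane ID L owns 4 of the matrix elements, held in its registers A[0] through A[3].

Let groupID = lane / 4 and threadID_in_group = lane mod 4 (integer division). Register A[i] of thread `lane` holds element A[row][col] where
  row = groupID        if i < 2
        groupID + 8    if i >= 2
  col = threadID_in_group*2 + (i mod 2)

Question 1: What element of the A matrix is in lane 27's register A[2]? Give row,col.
L=27->gid=27>>2=6, tid=27&3=3
[2]->row 6+8=14  col 3·2+0=6

14,6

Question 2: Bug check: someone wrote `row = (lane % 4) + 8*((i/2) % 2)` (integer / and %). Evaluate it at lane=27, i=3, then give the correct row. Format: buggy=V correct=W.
buggy=11 correct=14

`(lane % 4) + 8*((i/2) % 2)`[27,3]->11
lane 27->27/4=6, 27 mod 4=3
i=3  r:6+8->14  c:2·3+1->7
row: 11 vs 14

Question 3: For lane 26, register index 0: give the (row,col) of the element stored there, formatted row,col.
lane 26: g=6 (26/4), t=2 (26%4)
i=0: r=6+0=6, c=2*2+0=4

6,4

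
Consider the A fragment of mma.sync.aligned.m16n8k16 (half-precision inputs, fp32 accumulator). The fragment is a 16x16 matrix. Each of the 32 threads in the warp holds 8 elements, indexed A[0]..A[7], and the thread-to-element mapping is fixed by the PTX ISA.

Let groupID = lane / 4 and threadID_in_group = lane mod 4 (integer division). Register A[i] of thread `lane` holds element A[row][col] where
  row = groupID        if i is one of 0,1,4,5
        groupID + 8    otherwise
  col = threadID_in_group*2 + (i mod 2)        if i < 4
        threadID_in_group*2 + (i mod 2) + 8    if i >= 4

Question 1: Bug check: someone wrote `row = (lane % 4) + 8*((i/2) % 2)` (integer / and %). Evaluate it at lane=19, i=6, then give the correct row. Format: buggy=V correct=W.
`(lane % 4) + 8*((i/2) % 2)`[19,6]->11
19: g=4,t=3
[6] (4+8,3*2+0+8) = (12,14)
row: 11 vs 12

buggy=11 correct=12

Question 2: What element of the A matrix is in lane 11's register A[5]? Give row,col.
2,15

L=11->g=11>>2=2, t=11&3=3
[5]->row 2+0=2  col 3·2+1+8=15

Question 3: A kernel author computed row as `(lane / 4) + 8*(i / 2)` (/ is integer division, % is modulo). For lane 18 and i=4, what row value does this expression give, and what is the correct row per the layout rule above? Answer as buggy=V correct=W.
buggy=20 correct=4

`(lane / 4) + 8*(i / 2)`[18,4]→20
lane 18: G=4 (18/4), T=2 (18%4)
i=4: r=4+0=4, c=2*2+0+8=12
row: 20 vs 4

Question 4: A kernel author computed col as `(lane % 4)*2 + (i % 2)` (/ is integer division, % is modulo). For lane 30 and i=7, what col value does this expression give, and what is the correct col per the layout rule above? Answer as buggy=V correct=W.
buggy=5 correct=13

`(lane % 4)*2 + (i % 2)`[30,7]->5
lane 30->30/4=7, 30 mod 4=2
i=7  r:7+8->15  c:2·2+1+8->13
col: 5 vs 13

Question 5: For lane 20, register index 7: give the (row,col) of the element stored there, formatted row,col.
13,9

L=20→G=20>>2=5, T=20&3=0
[7]→row 5+8=13  col 0·2+1+8=9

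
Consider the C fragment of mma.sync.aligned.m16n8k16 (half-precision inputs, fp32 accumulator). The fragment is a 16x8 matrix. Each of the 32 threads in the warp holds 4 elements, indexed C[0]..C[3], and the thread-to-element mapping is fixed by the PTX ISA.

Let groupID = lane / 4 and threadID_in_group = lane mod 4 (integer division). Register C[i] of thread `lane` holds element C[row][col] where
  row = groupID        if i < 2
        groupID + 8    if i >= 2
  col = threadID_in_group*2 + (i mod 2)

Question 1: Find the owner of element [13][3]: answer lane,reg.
r: 13->gid=5,r8=1  c: 3->tid=1,i&1=1
L=5*4+1=21  i=1*2+1=3

21,3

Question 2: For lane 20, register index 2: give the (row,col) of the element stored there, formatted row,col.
13,0

lane 20: grp=5 (20/4), tig=0 (20%4)
i=2: r=5+8=13, c=0*2+0=0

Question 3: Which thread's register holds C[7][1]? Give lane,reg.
r:7=>grp=7,rB=0  c:1=>tig=0,lo=1
L=7*4+0=28  i=0*2+1=1

28,1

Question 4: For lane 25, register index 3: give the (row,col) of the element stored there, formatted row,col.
lane 25→25/4=6, 25 mod 4=1
i=3  r:6+8→14  c:2·1+1→3

14,3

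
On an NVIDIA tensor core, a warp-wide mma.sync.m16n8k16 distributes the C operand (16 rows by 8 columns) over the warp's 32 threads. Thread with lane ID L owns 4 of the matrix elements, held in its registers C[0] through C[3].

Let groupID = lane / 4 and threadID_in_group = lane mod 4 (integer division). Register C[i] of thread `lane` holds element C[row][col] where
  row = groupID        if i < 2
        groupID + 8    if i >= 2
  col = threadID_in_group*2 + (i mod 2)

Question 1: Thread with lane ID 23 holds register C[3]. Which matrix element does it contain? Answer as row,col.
lane 23→23/4=5, 23 mod 4=3
i=3  r:5+8→13  c:2·3+1→7

13,7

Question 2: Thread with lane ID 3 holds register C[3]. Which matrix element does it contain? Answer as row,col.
8,7

lane 3: grp=0 (3/4), tig=3 (3%4)
i=3: r=0+8=8, c=3*2+1=7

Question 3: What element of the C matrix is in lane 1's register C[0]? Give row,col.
lane 1->1/4=0, 1 mod 4=1
i=0  r:0+0->0  c:2·1+0->2

0,2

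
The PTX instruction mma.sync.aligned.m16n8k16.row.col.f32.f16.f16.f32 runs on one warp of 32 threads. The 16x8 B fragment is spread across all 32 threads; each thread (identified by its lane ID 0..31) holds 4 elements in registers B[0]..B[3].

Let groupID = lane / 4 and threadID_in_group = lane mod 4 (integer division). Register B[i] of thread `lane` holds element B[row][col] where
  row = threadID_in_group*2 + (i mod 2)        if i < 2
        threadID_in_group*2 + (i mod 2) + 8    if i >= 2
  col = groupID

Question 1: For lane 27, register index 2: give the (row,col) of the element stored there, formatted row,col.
14,6

lane 27: g=6 (27/4), t=3 (27%4)
i=2: r=3*2+0+8=14, c=g=6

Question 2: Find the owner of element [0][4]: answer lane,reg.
c=4⇒gr=4  r=0⇒Rb=0,th=0,odd=0
L=4*4+0=16  i=0*2+0=0

16,0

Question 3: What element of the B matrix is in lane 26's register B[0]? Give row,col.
lane 26: gid=6 (26/4), tid=2 (26%4)
i=0: r=2*2+0+0=4, c=gid=6

4,6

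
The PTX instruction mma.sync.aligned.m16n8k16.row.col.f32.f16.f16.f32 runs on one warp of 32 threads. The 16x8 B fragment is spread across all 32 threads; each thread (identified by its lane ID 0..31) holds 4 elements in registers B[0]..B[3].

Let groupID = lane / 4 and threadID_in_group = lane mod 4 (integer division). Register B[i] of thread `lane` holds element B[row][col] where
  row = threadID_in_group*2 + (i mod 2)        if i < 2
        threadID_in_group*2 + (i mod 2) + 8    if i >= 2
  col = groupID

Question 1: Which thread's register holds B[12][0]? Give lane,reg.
c=0→G=0  r=12→rhi=1,T=2,p=0
L=0*4+2=2  i=1*2+0=2

2,2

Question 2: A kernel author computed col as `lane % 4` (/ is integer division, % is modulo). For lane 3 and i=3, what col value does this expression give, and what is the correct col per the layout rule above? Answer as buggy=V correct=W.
`lane % 4`[3,3]=>3
lane 3=>3/4=0, 3 mod 4=3
i=3  r:2·3+1+8=>15  c:0
col: 3 vs 0

buggy=3 correct=0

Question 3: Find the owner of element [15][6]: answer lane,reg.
c: 6->gid=6  r: 15->r8=1,tid=3,i&1=1
L=6*4+3=27  i=1*2+1=3

27,3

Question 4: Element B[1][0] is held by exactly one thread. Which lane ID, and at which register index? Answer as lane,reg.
0,1

c=0⇒gr=0  r=1⇒Rb=0,th=0,odd=1
L=0*4+0=0  i=0*2+1=1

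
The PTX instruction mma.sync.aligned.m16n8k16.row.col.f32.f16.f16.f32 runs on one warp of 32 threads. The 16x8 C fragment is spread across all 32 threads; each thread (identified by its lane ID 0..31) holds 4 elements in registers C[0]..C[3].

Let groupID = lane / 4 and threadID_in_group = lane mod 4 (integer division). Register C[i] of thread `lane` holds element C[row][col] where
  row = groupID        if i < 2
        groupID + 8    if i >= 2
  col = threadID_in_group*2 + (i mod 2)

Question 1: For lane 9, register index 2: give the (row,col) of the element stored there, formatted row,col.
9: gid=2,tid=1
[2] (2+8,1*2+0) = (10,2)

10,2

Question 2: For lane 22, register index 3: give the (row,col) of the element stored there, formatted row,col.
13,5

lane 22->22/4=5, 22 mod 4=2
i=3  r:5+8->13  c:2·2+1->5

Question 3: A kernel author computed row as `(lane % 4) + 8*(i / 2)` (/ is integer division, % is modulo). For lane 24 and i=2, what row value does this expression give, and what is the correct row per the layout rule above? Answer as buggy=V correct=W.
buggy=8 correct=14

`(lane % 4) + 8*(i / 2)`[24,2]->8
24: g=6,t=0
[2] (6+8,0*2+0) = (14,0)
row: 8 vs 14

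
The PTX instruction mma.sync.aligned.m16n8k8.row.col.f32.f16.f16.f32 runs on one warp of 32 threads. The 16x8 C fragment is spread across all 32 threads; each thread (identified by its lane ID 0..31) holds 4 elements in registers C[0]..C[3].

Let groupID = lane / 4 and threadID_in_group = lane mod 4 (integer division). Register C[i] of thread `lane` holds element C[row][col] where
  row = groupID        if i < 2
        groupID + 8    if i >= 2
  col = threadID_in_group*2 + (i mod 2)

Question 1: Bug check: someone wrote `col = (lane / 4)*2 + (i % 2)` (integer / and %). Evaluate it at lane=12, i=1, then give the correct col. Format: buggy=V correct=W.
buggy=7 correct=1

`(lane / 4)*2 + (i % 2)`[12,1]⇒7
L=12⇒gr=12>>2=3, th=12&3=0
[1]⇒row 3+0=3  col 0·2+1=1
col: 7 vs 1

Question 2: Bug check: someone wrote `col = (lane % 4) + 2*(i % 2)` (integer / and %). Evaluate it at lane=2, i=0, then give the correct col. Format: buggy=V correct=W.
buggy=2 correct=4

`(lane % 4) + 2*(i % 2)`[2,0]->2
lane 2: gid=0 (2/4), tid=2 (2%4)
i=0: r=0+0=0, c=2*2+0=4
col: 2 vs 4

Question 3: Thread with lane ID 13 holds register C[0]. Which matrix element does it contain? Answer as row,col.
3,2

L=13→G=13>>2=3, T=13&3=1
[0]→row 3+0=3  col 1·2+0=2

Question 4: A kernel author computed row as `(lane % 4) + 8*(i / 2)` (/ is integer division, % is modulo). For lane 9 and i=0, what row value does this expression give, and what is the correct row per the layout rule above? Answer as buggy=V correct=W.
buggy=1 correct=2

`(lane % 4) + 8*(i / 2)`[9,0]=>1
lane 9=>9/4=2, 9 mod 4=1
i=0  r:2+0=>2  c:2·1+0=>2
row: 1 vs 2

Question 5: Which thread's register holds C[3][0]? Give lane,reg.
12,0

r=3→G=3,rhi=0  c=0→T=0,p=0
L=3*4+0=12  i=0*2+0=0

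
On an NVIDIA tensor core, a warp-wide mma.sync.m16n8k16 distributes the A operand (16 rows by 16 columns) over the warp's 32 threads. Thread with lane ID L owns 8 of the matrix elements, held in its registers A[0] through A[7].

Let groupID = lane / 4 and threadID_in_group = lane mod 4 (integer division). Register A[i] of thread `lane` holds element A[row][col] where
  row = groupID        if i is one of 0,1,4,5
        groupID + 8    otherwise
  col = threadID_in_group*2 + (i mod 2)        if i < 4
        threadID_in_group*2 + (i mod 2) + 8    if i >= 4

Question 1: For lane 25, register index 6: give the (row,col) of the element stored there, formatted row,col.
25: gid=6,tid=1
[6] (6+8,1*2+0+8) = (14,10)

14,10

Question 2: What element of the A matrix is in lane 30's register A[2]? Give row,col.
15,4

L=30⇒gr=30>>2=7, th=30&3=2
[2]⇒row 7+8=15  col 2·2+0+0=4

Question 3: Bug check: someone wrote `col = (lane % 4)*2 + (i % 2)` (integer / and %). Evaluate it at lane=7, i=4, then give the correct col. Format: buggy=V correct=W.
buggy=6 correct=14

`(lane % 4)*2 + (i % 2)`[7,4]⇒6
L=7⇒gr=7>>2=1, th=7&3=3
[4]⇒row 1+0=1  col 3·2+0+8=14
col: 6 vs 14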